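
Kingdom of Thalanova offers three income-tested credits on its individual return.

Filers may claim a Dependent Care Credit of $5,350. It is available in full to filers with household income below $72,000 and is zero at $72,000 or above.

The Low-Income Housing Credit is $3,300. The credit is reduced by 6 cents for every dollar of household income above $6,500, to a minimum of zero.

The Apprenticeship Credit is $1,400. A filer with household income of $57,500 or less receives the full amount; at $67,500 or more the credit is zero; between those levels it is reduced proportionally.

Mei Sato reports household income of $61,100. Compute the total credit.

$6,270

Dependent Care Credit: $61,100 is below the $72,000 cutoff, so the full $5,350 applies.
Low-Income Housing Credit: 6% of the $54,600 excess over $6,500 is $3,276; credit = $3,300 − $3,276 = $24.
Apprenticeship Credit: $61,100 is $3,600 into a $10,000 phase-out range, leaving 6,400/10,000 of the credit: $1,400 × 6,400/10,000 = $896.
Total: $5,350 + $24 + $896 = $6,270.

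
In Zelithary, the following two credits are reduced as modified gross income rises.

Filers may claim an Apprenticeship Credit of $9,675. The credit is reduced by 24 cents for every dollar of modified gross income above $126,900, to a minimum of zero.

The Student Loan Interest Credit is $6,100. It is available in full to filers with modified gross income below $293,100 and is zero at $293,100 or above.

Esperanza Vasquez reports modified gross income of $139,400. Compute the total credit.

Apprenticeship Credit: 24% of the $12,500 excess over $126,900 is $3,000; credit = $9,675 − $3,000 = $6,675.
Student Loan Interest Credit: $139,400 is below the $293,100 cutoff, so the full $6,100 applies.
Total: $6,675 + $6,100 = $12,775.

$12,775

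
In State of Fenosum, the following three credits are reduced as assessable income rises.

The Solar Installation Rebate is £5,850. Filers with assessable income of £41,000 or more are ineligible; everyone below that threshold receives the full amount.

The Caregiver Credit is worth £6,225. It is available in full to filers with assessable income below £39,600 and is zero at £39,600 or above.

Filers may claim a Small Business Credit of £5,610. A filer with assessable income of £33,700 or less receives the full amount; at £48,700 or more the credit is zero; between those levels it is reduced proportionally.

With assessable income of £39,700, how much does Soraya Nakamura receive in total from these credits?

£9,216

Solar Installation Rebate: £39,700 is below the £41,000 cutoff, so the full £5,850 applies.
Caregiver Credit: £39,700 meets or exceeds the £39,600 cutoff, so the credit is £0.
Small Business Credit: £39,700 is £6,000 into a £15,000 phase-out range, leaving 9,000/15,000 of the credit: £5,610 × 9,000/15,000 = £3,366.
Total: £5,850 + £0 + £3,366 = £9,216.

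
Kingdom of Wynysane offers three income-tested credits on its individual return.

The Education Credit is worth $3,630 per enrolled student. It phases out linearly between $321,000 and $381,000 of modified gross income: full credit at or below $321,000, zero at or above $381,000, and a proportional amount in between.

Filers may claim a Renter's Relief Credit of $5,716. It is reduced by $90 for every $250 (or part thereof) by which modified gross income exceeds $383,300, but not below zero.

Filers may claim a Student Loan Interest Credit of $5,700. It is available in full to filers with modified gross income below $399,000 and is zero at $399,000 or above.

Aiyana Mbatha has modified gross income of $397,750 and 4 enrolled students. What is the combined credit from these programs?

Education Credit: base = 4 × $3,630 = $14,520. $397,750 is at or above $381,000, so the credit is $0.
Renter's Relief Credit: income exceeds $383,300 by $14,450, which is 58 full-or-partial $250 increments; reduction = 58 × $90 = $5,220, leaving $496.
Student Loan Interest Credit: $397,750 is below the $399,000 cutoff, so the full $5,700 applies.
Total: $0 + $496 + $5,700 = $6,196.

$6,196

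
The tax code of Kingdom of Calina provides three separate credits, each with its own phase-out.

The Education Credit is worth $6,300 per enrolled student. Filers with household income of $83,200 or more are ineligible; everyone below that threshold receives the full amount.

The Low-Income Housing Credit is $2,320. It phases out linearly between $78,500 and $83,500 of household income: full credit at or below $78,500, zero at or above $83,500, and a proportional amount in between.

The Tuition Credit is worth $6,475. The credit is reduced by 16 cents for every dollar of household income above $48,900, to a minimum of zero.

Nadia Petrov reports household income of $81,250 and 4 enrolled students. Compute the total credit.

$27,543

Education Credit: base = 4 × $6,300 = $25,200. $81,250 is below the $83,200 cutoff, so the full $25,200 applies.
Low-Income Housing Credit: $81,250 is $2,750 into a $5,000 phase-out range, leaving 2,250/5,000 of the credit: $2,320 × 2,250/5,000 = $1,044.
Tuition Credit: 16% of the $32,350 excess over $48,900 is $5,176; credit = $6,475 − $5,176 = $1,299.
Total: $25,200 + $1,044 + $1,299 = $27,543.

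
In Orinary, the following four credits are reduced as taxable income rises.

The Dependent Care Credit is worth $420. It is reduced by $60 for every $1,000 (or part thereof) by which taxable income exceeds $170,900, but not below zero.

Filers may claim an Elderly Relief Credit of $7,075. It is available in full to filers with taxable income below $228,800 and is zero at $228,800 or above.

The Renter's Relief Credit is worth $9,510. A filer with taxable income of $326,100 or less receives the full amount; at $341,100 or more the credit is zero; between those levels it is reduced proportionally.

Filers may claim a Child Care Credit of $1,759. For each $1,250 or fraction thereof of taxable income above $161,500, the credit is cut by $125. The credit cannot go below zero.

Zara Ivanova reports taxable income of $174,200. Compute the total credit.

$17,149

Dependent Care Credit: income exceeds $170,900 by $3,300, which is 4 full-or-partial $1,000 increments; reduction = 4 × $60 = $240, leaving $180.
Elderly Relief Credit: $174,200 is below the $228,800 cutoff, so the full $7,075 applies.
Renter's Relief Credit: $174,200 is at or below the $326,100 threshold, so the full $9,510 applies.
Child Care Credit: income exceeds $161,500 by $12,700, which is 11 full-or-partial $1,250 increments; reduction = 11 × $125 = $1,375, leaving $384.
Total: $180 + $7,075 + $9,510 + $384 = $17,149.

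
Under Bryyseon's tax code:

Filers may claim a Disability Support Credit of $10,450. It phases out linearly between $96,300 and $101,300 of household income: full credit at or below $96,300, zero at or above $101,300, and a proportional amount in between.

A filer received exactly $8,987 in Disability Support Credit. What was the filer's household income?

$8,987 is 8,987/10,450 of the full $10,450, so 1,463/10,450 of the $5,000 range has been used: income = $96,300 + $5,000 × 1,463/10,450 = $97,000.

$97,000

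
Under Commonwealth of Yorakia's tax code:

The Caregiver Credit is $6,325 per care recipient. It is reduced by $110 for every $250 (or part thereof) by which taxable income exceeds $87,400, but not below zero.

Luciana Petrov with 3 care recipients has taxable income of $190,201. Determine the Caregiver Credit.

$0

Caregiver Credit: base = 3 × $6,325 = $18,975. income exceeds $87,400 by $102,801 → 412 increments × $110 = $45,320 ≥ base, so the credit is $0.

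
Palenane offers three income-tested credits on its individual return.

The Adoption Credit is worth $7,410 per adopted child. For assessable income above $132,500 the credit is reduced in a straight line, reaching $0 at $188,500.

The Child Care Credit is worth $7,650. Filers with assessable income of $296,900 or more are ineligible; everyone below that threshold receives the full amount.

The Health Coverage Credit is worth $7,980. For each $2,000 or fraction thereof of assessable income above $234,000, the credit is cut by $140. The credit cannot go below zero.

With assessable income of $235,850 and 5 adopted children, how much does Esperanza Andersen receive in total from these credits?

$15,490

Adoption Credit: base = 5 × $7,410 = $37,050. $235,850 is at or above $188,500, so the credit is $0.
Child Care Credit: $235,850 is below the $296,900 cutoff, so the full $7,650 applies.
Health Coverage Credit: income exceeds $234,000 by $1,850, which is 1 full-or-partial $2,000 increment; reduction = 1 × $140 = $140, leaving $7,840.
Total: $0 + $7,650 + $7,840 = $15,490.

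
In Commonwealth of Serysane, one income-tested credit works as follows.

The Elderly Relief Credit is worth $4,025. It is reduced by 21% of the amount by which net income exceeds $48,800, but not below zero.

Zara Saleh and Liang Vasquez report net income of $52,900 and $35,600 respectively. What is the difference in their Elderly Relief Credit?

Zara ($52,900): Elderly Relief Credit: 21% of the $4,100 excess over $48,800 is $861; credit = $4,025 − $861 = $3,164.
Liang ($35,600): Elderly Relief Credit: $35,600 is at or below the $48,800 threshold, so the full $4,025 applies.
Difference: |$3,164 − $4,025| = $861.

$861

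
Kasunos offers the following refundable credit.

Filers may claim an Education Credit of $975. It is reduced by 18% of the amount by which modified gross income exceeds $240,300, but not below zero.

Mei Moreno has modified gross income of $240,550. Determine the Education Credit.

Education Credit: 18% of the $250 excess over $240,300 is $45; credit = $975 − $45 = $930.

$930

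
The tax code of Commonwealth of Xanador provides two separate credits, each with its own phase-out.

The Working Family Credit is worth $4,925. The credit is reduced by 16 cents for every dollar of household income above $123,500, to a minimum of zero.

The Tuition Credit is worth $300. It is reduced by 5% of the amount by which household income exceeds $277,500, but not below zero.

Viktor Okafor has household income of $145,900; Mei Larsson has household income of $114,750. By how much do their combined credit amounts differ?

Viktor ($145,900): Working Family Credit: 16% of the $22,400 excess over $123,500 is $3,584; credit = $4,925 − $3,584 = $1,341. Tuition Credit: $145,900 is at or below the $277,500 threshold, so the full $300 applies. total $1,341 + $300 = $1,641
Mei ($114,750): Working Family Credit: $114,750 is at or below the $123,500 threshold, so the full $4,925 applies. Tuition Credit: $114,750 is at or below the $277,500 threshold, so the full $300 applies. total $4,925 + $300 = $5,225
Difference: |$1,641 − $5,225| = $3,584.

$3,584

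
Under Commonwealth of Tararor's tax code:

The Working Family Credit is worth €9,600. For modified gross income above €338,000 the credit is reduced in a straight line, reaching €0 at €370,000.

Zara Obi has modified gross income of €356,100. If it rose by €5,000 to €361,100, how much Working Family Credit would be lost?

€1,500

At €356,100 — €356,100 is €18,100 into a €32,000 phase-out range, leaving 13,900/32,000 of the credit: €9,600 × 13,900/32,000 = €4,170.
At €361,100 — €361,100 is €23,100 into a €32,000 phase-out range, leaving 8,900/32,000 of the credit: €9,600 × 8,900/32,000 = €2,670.
Lost: €4,170 − €2,670 = €1,500.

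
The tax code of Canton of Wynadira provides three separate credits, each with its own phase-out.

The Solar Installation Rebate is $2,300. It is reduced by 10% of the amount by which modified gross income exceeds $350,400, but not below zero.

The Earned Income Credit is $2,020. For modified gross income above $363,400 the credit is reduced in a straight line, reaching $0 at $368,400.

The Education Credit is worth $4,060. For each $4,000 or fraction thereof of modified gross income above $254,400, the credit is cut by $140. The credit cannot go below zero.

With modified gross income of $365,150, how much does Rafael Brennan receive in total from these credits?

Solar Installation Rebate: 10% of the $14,750 excess over $350,400 is $1,475; credit = $2,300 − $1,475 = $825.
Earned Income Credit: $365,150 is $1,750 into a $5,000 phase-out range, leaving 3,250/5,000 of the credit: $2,020 × 3,250/5,000 = $1,313.
Education Credit: income exceeds $254,400 by $110,750, which is 28 full-or-partial $4,000 increments; reduction = 28 × $140 = $3,920, leaving $140.
Total: $825 + $1,313 + $140 = $2,278.

$2,278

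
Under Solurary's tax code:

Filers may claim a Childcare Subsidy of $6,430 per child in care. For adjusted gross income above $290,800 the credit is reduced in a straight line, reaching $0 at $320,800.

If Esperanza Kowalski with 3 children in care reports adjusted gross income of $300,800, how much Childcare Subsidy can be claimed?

$12,860

Childcare Subsidy: base = 3 × $6,430 = $19,290. $300,800 is $10,000 into a $30,000 phase-out range, leaving 20,000/30,000 of the credit: $19,290 × 20,000/30,000 = $12,860.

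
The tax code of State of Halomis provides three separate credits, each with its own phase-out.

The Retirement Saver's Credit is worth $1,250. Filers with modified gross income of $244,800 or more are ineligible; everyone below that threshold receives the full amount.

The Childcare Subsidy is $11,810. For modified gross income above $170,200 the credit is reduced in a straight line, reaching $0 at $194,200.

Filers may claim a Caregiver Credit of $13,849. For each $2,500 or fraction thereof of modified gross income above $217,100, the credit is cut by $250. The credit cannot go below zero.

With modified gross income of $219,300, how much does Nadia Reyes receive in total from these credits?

Retirement Saver's Credit: $219,300 is below the $244,800 cutoff, so the full $1,250 applies.
Childcare Subsidy: $219,300 is at or above $194,200, so the credit is $0.
Caregiver Credit: income exceeds $217,100 by $2,200, which is 1 full-or-partial $2,500 increment; reduction = 1 × $250 = $250, leaving $13,599.
Total: $1,250 + $0 + $13,599 = $14,849.

$14,849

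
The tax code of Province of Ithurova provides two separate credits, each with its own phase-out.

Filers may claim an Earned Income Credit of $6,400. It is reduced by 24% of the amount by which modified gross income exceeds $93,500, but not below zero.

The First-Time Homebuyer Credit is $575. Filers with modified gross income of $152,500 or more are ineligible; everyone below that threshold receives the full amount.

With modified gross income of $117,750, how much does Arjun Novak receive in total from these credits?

Earned Income Credit: 24% of the $24,250 excess over $93,500 is $5,820; credit = $6,400 − $5,820 = $580.
First-Time Homebuyer Credit: $117,750 is below the $152,500 cutoff, so the full $575 applies.
Total: $580 + $575 = $1,155.

$1,155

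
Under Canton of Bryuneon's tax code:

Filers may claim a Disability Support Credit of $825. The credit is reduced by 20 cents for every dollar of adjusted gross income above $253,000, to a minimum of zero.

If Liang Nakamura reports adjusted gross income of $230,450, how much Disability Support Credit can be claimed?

$825

Disability Support Credit: $230,450 is at or below the $253,000 threshold, so the full $825 applies.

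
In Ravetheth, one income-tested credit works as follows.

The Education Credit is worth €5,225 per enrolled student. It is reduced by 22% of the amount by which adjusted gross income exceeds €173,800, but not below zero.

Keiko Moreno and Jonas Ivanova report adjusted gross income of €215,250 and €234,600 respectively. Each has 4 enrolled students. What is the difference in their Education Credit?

Keiko (€215,250): Education Credit: base = 4 × €5,225 = €20,900. 22% of the €41,450 excess over €173,800 is €9,119; credit = €20,900 − €9,119 = €11,781.
Jonas (€234,600): Education Credit: base = 4 × €5,225 = €20,900. 22% of the €60,800 excess over €173,800 is €13,376; credit = €20,900 − €13,376 = €7,524.
Difference: |€11,781 − €7,524| = €4,257.

€4,257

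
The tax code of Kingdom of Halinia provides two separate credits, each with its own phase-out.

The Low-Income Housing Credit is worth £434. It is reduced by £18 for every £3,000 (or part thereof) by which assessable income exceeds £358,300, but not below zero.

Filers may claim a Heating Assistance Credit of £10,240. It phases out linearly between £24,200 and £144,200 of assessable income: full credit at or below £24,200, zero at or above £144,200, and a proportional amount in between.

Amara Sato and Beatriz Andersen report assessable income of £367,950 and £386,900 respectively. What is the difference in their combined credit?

Amara (£367,950): Low-Income Housing Credit: income exceeds £358,300 by £9,650, which is 4 full-or-partial £3,000 increments; reduction = 4 × £18 = £72, leaving £362. Heating Assistance Credit: £367,950 is at or above £144,200, so the credit is £0. total £362 + £0 = £362
Beatriz (£386,900): Low-Income Housing Credit: income exceeds £358,300 by £28,600, which is 10 full-or-partial £3,000 increments; reduction = 10 × £18 = £180, leaving £254. Heating Assistance Credit: £386,900 is at or above £144,200, so the credit is £0. total £254 + £0 = £254
Difference: |£362 − £254| = £108.

£108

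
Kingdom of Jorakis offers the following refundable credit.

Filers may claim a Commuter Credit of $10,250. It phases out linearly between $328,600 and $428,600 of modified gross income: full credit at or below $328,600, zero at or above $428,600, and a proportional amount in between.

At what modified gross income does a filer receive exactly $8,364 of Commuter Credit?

$347,000

$8,364 is 8,364/10,250 of the full $10,250, so 1,886/10,250 of the $100,000 range has been used: income = $328,600 + $100,000 × 1,886/10,250 = $347,000.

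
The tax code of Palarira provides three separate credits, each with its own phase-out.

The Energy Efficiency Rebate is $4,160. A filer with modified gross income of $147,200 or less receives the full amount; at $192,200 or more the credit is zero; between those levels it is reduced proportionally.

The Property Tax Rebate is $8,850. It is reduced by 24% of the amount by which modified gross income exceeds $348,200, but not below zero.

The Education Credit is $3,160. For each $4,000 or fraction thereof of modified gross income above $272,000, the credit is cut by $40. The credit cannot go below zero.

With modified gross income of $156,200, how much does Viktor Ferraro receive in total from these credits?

$15,338

Energy Efficiency Rebate: $156,200 is $9,000 into a $45,000 phase-out range, leaving 36,000/45,000 of the credit: $4,160 × 36,000/45,000 = $3,328.
Property Tax Rebate: $156,200 is at or below the $348,200 threshold, so the full $8,850 applies.
Education Credit: $156,200 is at or below the $272,000 threshold, so the full $3,160 applies.
Total: $3,328 + $8,850 + $3,160 = $15,338.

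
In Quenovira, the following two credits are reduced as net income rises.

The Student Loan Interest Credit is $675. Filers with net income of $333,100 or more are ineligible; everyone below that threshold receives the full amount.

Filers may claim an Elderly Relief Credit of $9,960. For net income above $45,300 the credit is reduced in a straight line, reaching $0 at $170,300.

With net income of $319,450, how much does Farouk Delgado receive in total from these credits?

Student Loan Interest Credit: $319,450 is below the $333,100 cutoff, so the full $675 applies.
Elderly Relief Credit: $319,450 is at or above $170,300, so the credit is $0.
Total: $675 + $0 = $675.

$675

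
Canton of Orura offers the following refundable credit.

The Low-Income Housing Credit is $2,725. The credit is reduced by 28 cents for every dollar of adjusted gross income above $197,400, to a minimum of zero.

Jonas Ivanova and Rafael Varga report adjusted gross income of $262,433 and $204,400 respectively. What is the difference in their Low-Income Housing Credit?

$765

Jonas ($262,433): Low-Income Housing Credit: 28% of the $65,033 excess over $197,400 is $18,209.24 ≥ base, so the credit is $0.
Rafael ($204,400): Low-Income Housing Credit: 28% of the $7,000 excess over $197,400 is $1,960; credit = $2,725 − $1,960 = $765.
Difference: |$0 − $765| = $765.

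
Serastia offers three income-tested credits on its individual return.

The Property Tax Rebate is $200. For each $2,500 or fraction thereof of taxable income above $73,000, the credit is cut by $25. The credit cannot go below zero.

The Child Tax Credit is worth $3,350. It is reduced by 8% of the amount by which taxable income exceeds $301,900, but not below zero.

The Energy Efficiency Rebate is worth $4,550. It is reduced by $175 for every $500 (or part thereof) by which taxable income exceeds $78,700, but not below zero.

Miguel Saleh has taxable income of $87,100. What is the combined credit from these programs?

$4,975

Property Tax Rebate: income exceeds $73,000 by $14,100, which is 6 full-or-partial $2,500 increments; reduction = 6 × $25 = $150, leaving $50.
Child Tax Credit: $87,100 is at or below the $301,900 threshold, so the full $3,350 applies.
Energy Efficiency Rebate: income exceeds $78,700 by $8,400, which is 17 full-or-partial $500 increments; reduction = 17 × $175 = $2,975, leaving $1,575.
Total: $50 + $3,350 + $1,575 = $4,975.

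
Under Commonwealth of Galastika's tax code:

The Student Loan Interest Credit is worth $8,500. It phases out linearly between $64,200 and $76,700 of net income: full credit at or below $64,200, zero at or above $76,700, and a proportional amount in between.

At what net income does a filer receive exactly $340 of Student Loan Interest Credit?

$76,200

$340 is 340/8,500 of the full $8,500, so 8,160/8,500 of the $12,500 range has been used: income = $64,200 + $12,500 × 8,160/8,500 = $76,200.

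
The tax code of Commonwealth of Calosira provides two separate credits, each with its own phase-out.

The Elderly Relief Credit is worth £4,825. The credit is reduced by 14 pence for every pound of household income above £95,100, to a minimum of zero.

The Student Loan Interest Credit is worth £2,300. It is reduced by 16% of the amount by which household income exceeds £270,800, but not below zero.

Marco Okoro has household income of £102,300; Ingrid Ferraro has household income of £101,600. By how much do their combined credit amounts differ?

£98

Marco (£102,300): Elderly Relief Credit: 14% of the £7,200 excess over £95,100 is £1,008; credit = £4,825 − £1,008 = £3,817. Student Loan Interest Credit: £102,300 is at or below the £270,800 threshold, so the full £2,300 applies. total £3,817 + £2,300 = £6,117
Ingrid (£101,600): Elderly Relief Credit: 14% of the £6,500 excess over £95,100 is £910; credit = £4,825 − £910 = £3,915. Student Loan Interest Credit: £101,600 is at or below the £270,800 threshold, so the full £2,300 applies. total £3,915 + £2,300 = £6,215
Difference: |£6,117 − £6,215| = £98.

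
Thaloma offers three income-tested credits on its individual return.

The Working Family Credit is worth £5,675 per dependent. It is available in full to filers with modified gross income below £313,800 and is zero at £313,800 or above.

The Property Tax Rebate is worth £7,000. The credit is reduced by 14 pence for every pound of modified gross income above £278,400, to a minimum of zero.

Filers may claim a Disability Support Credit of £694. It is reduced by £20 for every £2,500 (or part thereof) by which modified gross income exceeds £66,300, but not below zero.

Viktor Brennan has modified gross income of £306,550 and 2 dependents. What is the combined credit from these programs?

£14,409

Working Family Credit: base = 2 × £5,675 = £11,350. £306,550 is below the £313,800 cutoff, so the full £11,350 applies.
Property Tax Rebate: 14% of the £28,150 excess over £278,400 is £3,941; credit = £7,000 − £3,941 = £3,059.
Disability Support Credit: income exceeds £66,300 by £240,250 → 97 increments × £20 = £1,940 ≥ base, so the credit is £0.
Total: £11,350 + £3,059 + £0 = £14,409.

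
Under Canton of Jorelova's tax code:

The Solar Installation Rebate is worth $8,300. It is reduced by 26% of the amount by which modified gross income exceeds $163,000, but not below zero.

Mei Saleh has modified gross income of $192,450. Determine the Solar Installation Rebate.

Solar Installation Rebate: 26% of the $29,450 excess over $163,000 is $7,657; credit = $8,300 − $7,657 = $643.

$643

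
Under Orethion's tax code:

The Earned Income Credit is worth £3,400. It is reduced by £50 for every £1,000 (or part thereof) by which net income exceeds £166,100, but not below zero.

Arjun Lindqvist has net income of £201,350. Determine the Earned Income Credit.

£1,600

Earned Income Credit: income exceeds £166,100 by £35,250, which is 36 full-or-partial £1,000 increments; reduction = 36 × £50 = £1,800, leaving £1,600.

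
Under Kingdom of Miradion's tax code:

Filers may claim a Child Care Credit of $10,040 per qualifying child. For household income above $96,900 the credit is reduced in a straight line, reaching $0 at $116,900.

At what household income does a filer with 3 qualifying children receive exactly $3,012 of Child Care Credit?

Full credit = 3 × $10,040 = $30,120.
$3,012 is 3,012/30,120 of the full $30,120, so 27,108/30,120 of the $20,000 range has been used: income = $96,900 + $20,000 × 27,108/30,120 = $114,900.

$114,900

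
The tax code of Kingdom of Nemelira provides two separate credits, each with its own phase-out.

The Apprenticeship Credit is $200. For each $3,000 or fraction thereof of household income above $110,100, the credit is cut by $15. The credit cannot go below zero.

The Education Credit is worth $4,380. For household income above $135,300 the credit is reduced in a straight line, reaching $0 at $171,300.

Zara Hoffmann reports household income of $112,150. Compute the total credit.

$4,565

Apprenticeship Credit: income exceeds $110,100 by $2,050, which is 1 full-or-partial $3,000 increment; reduction = 1 × $15 = $15, leaving $185.
Education Credit: $112,150 is at or below the $135,300 threshold, so the full $4,380 applies.
Total: $185 + $4,380 = $4,565.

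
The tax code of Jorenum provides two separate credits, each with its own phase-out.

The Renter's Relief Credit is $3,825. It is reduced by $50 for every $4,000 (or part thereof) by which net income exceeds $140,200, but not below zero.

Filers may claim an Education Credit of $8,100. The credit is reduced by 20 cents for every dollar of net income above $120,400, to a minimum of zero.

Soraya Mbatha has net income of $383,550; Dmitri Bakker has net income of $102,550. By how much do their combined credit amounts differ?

Soraya ($383,550): Renter's Relief Credit: income exceeds $140,200 by $243,350, which is 61 full-or-partial $4,000 increments; reduction = 61 × $50 = $3,050, leaving $775. Education Credit: 20% of the $263,150 excess over $120,400 is $52,630 ≥ base, so the credit is $0. total $775 + $0 = $775
Dmitri ($102,550): Renter's Relief Credit: $102,550 is at or below the $140,200 threshold, so the full $3,825 applies. Education Credit: $102,550 is at or below the $120,400 threshold, so the full $8,100 applies. total $3,825 + $8,100 = $11,925
Difference: |$775 − $11,925| = $11,150.

$11,150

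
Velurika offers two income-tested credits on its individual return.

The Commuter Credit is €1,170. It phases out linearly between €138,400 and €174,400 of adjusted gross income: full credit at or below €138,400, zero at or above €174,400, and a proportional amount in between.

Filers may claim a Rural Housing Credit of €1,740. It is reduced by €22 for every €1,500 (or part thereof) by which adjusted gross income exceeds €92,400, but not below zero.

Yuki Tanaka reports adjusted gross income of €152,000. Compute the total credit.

Commuter Credit: €152,000 is €13,600 into a €36,000 phase-out range, leaving 22,400/36,000 of the credit: €1,170 × 22,400/36,000 = €728.
Rural Housing Credit: income exceeds €92,400 by €59,600, which is 40 full-or-partial €1,500 increments; reduction = 40 × €22 = €880, leaving €860.
Total: €728 + €860 = €1,588.

€1,588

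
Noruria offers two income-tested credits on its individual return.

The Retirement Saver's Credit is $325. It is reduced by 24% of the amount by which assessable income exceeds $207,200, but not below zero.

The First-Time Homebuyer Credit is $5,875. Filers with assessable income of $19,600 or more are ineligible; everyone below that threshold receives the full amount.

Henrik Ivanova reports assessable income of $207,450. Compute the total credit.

Retirement Saver's Credit: 24% of the $250 excess over $207,200 is $60; credit = $325 − $60 = $265.
First-Time Homebuyer Credit: $207,450 meets or exceeds the $19,600 cutoff, so the credit is $0.
Total: $265 + $0 = $265.

$265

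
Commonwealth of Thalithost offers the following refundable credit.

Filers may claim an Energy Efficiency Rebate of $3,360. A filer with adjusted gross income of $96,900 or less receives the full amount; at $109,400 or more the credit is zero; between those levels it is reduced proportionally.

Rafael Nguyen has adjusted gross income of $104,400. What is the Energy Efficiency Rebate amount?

$1,344

Energy Efficiency Rebate: $104,400 is $7,500 into a $12,500 phase-out range, leaving 5,000/12,500 of the credit: $3,360 × 5,000/12,500 = $1,344.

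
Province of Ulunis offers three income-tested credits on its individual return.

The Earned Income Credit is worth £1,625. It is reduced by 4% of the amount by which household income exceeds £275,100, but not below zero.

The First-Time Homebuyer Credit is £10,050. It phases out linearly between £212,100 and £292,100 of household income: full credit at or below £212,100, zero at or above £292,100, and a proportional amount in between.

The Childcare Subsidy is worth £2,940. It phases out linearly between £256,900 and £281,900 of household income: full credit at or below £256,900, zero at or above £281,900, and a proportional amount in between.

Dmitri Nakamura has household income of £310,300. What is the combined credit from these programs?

£217

Earned Income Credit: 4% of the £35,200 excess over £275,100 is £1,408; credit = £1,625 − £1,408 = £217.
First-Time Homebuyer Credit: £310,300 is at or above £292,100, so the credit is £0.
Childcare Subsidy: £310,300 is at or above £281,900, so the credit is £0.
Total: £217 + £0 + £0 = £217.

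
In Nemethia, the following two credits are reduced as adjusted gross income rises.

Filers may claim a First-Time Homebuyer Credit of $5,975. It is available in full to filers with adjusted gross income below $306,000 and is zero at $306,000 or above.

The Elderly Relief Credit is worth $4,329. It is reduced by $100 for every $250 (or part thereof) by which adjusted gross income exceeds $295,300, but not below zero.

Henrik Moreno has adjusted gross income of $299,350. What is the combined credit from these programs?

First-Time Homebuyer Credit: $299,350 is below the $306,000 cutoff, so the full $5,975 applies.
Elderly Relief Credit: income exceeds $295,300 by $4,050, which is 17 full-or-partial $250 increments; reduction = 17 × $100 = $1,700, leaving $2,629.
Total: $5,975 + $2,629 = $8,604.

$8,604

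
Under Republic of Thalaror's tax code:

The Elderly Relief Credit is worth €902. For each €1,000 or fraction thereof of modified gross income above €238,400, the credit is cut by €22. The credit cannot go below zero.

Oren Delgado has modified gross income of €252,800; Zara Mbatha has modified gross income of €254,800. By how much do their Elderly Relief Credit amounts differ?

€44

Oren (€252,800): Elderly Relief Credit: income exceeds €238,400 by €14,400, which is 15 full-or-partial €1,000 increments; reduction = 15 × €22 = €330, leaving €572.
Zara (€254,800): Elderly Relief Credit: income exceeds €238,400 by €16,400, which is 17 full-or-partial €1,000 increments; reduction = 17 × €22 = €374, leaving €528.
Difference: |€572 − €528| = €44.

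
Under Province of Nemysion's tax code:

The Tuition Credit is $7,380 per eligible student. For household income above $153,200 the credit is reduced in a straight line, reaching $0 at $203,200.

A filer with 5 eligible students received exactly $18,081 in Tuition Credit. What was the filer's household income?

Full credit = 5 × $7,380 = $36,900.
$18,081 is 18,081/36,900 of the full $36,900, so 18,819/36,900 of the $50,000 range has been used: income = $153,200 + $50,000 × 18,819/36,900 = $178,700.

$178,700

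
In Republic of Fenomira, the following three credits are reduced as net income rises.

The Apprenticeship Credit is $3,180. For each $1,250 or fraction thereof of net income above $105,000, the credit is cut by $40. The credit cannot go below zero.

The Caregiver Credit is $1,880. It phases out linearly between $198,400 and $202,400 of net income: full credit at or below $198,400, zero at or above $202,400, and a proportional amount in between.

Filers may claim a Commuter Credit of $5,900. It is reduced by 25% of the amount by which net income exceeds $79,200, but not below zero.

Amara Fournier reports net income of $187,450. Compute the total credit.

Apprenticeship Credit: income exceeds $105,000 by $82,450, which is 66 full-or-partial $1,250 increments; reduction = 66 × $40 = $2,640, leaving $540.
Caregiver Credit: $187,450 is at or below the $198,400 threshold, so the full $1,880 applies.
Commuter Credit: 25% of the $108,250 excess over $79,200 is $27,062.50 ≥ base, so the credit is $0.
Total: $540 + $1,880 + $0 = $2,420.

$2,420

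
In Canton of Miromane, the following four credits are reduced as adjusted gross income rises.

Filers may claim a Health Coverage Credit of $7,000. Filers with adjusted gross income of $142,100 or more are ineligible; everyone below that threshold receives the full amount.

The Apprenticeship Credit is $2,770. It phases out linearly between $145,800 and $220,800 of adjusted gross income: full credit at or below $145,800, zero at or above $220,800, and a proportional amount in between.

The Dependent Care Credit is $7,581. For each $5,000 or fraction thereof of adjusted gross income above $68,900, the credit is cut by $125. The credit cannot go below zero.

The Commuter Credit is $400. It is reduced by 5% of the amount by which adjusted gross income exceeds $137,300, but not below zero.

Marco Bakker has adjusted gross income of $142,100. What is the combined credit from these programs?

Health Coverage Credit: $142,100 meets or exceeds the $142,100 cutoff, so the credit is $0.
Apprenticeship Credit: $142,100 is at or below the $145,800 threshold, so the full $2,770 applies.
Dependent Care Credit: income exceeds $68,900 by $73,200, which is 15 full-or-partial $5,000 increments; reduction = 15 × $125 = $1,875, leaving $5,706.
Commuter Credit: 5% of the $4,800 excess over $137,300 is $240; credit = $400 − $240 = $160.
Total: $0 + $2,770 + $5,706 + $160 = $8,636.

$8,636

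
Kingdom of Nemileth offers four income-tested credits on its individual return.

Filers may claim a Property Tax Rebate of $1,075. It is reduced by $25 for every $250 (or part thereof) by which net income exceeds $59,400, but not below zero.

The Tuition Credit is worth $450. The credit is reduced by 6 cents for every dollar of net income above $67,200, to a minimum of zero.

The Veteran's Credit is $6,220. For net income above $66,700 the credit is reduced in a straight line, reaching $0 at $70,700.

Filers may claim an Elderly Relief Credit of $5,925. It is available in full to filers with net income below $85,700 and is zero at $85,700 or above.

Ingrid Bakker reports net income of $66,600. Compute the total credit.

$12,945

Property Tax Rebate: income exceeds $59,400 by $7,200, which is 29 full-or-partial $250 increments; reduction = 29 × $25 = $725, leaving $350.
Tuition Credit: $66,600 is at or below the $67,200 threshold, so the full $450 applies.
Veteran's Credit: $66,600 is at or below the $66,700 threshold, so the full $6,220 applies.
Elderly Relief Credit: $66,600 is below the $85,700 cutoff, so the full $5,925 applies.
Total: $350 + $450 + $6,220 + $5,925 = $12,945.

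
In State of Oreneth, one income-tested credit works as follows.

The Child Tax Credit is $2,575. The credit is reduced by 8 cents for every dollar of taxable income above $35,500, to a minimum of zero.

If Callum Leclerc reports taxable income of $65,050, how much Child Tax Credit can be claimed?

$211

Child Tax Credit: 8% of the $29,550 excess over $35,500 is $2,364; credit = $2,575 − $2,364 = $211.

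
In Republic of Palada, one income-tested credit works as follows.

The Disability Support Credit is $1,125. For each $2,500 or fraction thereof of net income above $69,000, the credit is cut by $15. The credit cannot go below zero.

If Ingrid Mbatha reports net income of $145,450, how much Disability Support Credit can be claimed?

Disability Support Credit: income exceeds $69,000 by $76,450, which is 31 full-or-partial $2,500 increments; reduction = 31 × $15 = $465, leaving $660.

$660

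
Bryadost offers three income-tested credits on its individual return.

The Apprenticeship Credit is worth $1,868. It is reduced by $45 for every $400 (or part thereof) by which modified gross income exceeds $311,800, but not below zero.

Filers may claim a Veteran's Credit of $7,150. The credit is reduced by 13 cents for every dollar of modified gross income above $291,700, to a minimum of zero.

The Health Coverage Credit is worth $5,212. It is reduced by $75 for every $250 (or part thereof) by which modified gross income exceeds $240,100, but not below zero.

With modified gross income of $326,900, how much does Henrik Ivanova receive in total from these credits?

$2,732

Apprenticeship Credit: income exceeds $311,800 by $15,100, which is 38 full-or-partial $400 increments; reduction = 38 × $45 = $1,710, leaving $158.
Veteran's Credit: 13% of the $35,200 excess over $291,700 is $4,576; credit = $7,150 − $4,576 = $2,574.
Health Coverage Credit: income exceeds $240,100 by $86,800 → 348 increments × $75 = $26,100 ≥ base, so the credit is $0.
Total: $158 + $2,574 + $0 = $2,732.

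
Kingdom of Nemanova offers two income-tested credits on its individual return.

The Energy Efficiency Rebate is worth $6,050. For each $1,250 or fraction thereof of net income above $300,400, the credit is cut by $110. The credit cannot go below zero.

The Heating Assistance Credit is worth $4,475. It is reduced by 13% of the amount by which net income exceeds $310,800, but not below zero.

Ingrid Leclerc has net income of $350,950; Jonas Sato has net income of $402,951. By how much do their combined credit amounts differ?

Ingrid ($350,950): Energy Efficiency Rebate: income exceeds $300,400 by $50,550, which is 41 full-or-partial $1,250 increments; reduction = 41 × $110 = $4,510, leaving $1,540. Heating Assistance Credit: 13% of the $40,150 excess over $310,800 is $5,219.50 ≥ base, so the credit is $0. total $1,540 + $0 = $1,540
Jonas ($402,951): Energy Efficiency Rebate: income exceeds $300,400 by $102,551 → 83 increments × $110 = $9,130 ≥ base, so the credit is $0. Heating Assistance Credit: 13% of the $92,151 excess over $310,800 is $11,979.63 ≥ base, so the credit is $0. total $0 + $0 = $0
Difference: |$1,540 − $0| = $1,540.

$1,540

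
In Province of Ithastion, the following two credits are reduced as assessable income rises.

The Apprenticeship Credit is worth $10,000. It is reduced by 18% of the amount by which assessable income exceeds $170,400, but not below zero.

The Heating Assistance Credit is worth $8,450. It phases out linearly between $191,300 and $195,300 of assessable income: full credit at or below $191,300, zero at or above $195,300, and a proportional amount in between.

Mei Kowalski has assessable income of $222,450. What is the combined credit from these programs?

Apprenticeship Credit: 18% of the $52,050 excess over $170,400 is $9,369; credit = $10,000 − $9,369 = $631.
Heating Assistance Credit: $222,450 is at or above $195,300, so the credit is $0.
Total: $631 + $0 = $631.

$631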